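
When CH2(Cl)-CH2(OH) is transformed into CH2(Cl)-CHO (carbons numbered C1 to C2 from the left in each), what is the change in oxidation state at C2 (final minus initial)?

+2

Before: C2 has 1 bond to C, 2 bonds to H, 1 bond to O → oxidation state -1.
After: C2 has 1 bond to C, 1 bond to H, 2 bonds to O → oxidation state +1.
Δ = +1 − (-1) = +2, so this is an oxidation at C2.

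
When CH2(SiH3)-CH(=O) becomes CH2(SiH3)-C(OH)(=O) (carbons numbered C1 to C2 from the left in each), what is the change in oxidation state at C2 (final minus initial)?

+2

Before: C2 has 1 bond to C, 1 bond to H, 2 bonds to O → oxidation state +1.
After: C2 has 1 bond to C, 3 bonds to O → oxidation state +3.
Δ = +3 − (+1) = +2, so this is an oxidation at C2.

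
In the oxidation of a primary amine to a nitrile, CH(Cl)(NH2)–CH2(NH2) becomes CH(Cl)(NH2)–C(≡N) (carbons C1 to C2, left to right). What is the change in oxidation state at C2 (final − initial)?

+4

Before: C2 has 1 bond to C, 2 bonds to H, 1 bond to N → oxidation state -1.
After: C2 has 1 bond to C, 3 bonds to N → oxidation state +3.
Δ = +3 − (-1) = +4, so this is an oxidation at C2.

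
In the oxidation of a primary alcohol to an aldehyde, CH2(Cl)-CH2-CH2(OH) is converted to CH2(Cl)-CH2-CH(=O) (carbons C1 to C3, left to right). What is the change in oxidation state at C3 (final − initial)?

Before: C3 has 1 bond to C, 2 bonds to H, 1 bond to O → oxidation state -1.
After: C3 has 1 bond to C, 1 bond to H, 2 bonds to O → oxidation state +1.
Δ = +1 − (-1) = +2, so this is an oxidation at C3.

+2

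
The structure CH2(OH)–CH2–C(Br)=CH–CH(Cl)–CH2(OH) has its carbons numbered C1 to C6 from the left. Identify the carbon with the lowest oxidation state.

C2

Tallying each carbon's bonds:
C1: 1C, 2H, 1O → 0 − 2 + 1 = -1
C2: 2C, 2H → 0 − 2 = -2
C3: 3C, 1Br → 0 + 1 = +1
C4: 3C, 1H → 0 − 1 = -1
C5: 2C, 1H, 1Cl → 0 − 1 + 1 = 0
C6: 1C, 2H, 1O → 0 − 2 + 1 = -1
The most reduced carbon is C2 at -2.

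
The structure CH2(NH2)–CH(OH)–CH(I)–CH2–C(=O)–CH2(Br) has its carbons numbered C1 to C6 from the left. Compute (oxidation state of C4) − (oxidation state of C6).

-1

C4: 2C, 2H → 0 − 2 = -2
C6: 1C, 2H, 1Br → 0 − 2 + 1 = -1
Difference: -2 − (-1) = -1.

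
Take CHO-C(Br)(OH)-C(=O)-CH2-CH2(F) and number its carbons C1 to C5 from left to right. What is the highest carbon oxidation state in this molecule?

Tallying each carbon's bonds:
C1: 1C, 1H, 2O → 0 − 1 + 2 = +1
C2: 2C, 1O, 1Br → 0 + 1 + 1 = +2
C3: 2C, 2O → 0 + 2 = +2
C4: 2C, 2H → 0 − 2 = -2
C5: 1C, 2H, 1F → 0 − 2 + 1 = -1
The highest value is +2.

+2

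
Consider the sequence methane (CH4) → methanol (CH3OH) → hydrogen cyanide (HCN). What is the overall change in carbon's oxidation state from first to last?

Carbon oxidation states along the series — methane: -4, methanol: -2, hydrogen cyanide: +2.
Net change = +2 − (-4) = +6.

+6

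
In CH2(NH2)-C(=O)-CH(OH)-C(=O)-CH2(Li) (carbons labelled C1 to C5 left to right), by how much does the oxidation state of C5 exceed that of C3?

-3

C5: 1C, 2H, 1Li → 0 − 2 − 1 = -3
C3: 2C, 1H, 1O → 0 − 1 + 1 = 0
Difference: -3 − (0) = -3.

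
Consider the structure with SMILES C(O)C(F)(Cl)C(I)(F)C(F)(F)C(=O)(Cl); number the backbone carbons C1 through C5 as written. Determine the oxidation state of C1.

-1

Each bond to a more electronegative atom (O, N, halogen) counts +1, each bond to a less electronegative atom (H, metal, B, Si) counts −1, and each C–C bond counts 0.
C1 has one bond to C (0), one bond to O (+1), one bond to H (-1), one bond to H (-1).
Oxidation state = 0 + 1 − 1 − 1 = -1.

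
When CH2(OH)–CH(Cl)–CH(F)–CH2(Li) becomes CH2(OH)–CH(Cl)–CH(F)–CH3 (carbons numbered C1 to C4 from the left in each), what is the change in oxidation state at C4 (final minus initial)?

Before: C4 has 1 bond to C, 2 bonds to H, 1 bond to Li → oxidation state -3.
After: C4 has 1 bond to C, 3 bonds to H → oxidation state -3.
Δ = -3 − (-3) = 0, so no net redox change at C4.

0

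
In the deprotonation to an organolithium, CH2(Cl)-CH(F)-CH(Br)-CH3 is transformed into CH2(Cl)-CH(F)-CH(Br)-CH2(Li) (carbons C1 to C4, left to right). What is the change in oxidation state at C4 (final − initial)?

0

Before: C4 has 1 bond to C, 3 bonds to H → oxidation state -3.
After: C4 has 1 bond to C, 2 bonds to H, 1 bond to Li → oxidation state -3.
Δ = -3 − (-3) = 0, so no net redox change at C4.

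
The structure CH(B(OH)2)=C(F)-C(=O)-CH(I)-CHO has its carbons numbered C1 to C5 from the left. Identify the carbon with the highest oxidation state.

Tallying each carbon's bonds:
C1: 2C, 1H, 1B → 0 − 1 − 1 = -2
C2: 3C, 1F → 0 + 1 = +1
C3: 2C, 2O → 0 + 2 = +2
C4: 2C, 1H, 1I → 0 − 1 + 1 = 0
C5: 1C, 1H, 2O → 0 − 1 + 2 = +1
The most oxidised carbon is C3 at +2.

C3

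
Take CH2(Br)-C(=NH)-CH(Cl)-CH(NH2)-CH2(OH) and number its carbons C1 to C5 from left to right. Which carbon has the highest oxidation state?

Each bond to a more electronegative atom (O, N, halogen) counts +1, each bond to a less electronegative atom (H, metal, B, Si) counts −1, and each C–C bond counts 0. Tallying each carbon:
C1: 1C, 2H, 1Br → 0 − 2 + 1 = -1
C2: 2C, 2N → 0 + 2 = +2
C3: 2C, 1H, 1Cl → 0 − 1 + 1 = 0
C4: 2C, 1H, 1N → 0 − 1 + 1 = 0
C5: 1C, 2H, 1O → 0 − 2 + 1 = -1
The most oxidised carbon is C2 at +2.

C2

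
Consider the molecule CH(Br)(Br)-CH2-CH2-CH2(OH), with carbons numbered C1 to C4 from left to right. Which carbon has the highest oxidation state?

C1

Tallying each carbon's bonds:
C1: 1C, 1H, 2Br → 0 − 1 + 2 = +1
C2: 2C, 2H → 0 − 2 = -2
C3: 2C, 2H → 0 − 2 = -2
C4: 1C, 2H, 1O → 0 − 2 + 1 = -1
The most oxidised carbon is C1 at +1.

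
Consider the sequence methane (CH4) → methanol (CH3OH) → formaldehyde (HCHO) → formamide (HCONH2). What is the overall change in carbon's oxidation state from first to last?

+6

Carbon oxidation states along the series — methane: -4, methanol: -2, formaldehyde: 0, formamide: +2.
Net change = +2 − (-4) = +6.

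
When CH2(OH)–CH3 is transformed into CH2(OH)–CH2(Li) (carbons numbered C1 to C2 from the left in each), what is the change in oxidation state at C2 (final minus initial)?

0

Before: C2 has 1 bond to C, 3 bonds to H → oxidation state -3.
After: C2 has 1 bond to C, 2 bonds to H, 1 bond to Li → oxidation state -3.
Δ = -3 − (-3) = 0, so no net redox change at C2.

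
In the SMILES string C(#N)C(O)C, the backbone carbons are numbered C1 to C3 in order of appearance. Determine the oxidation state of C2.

0

Each bond to a more electronegative atom (O, N, halogen) counts +1, each bond to a less electronegative atom (H, metal, B, Si) counts −1, and each C–C bond counts 0.
C2 has one bond to C (0), one bond to C (0), one bond to O (+1), one bond to H (-1).
Oxidation state = 0 + 0 + 1 − 1 = 0.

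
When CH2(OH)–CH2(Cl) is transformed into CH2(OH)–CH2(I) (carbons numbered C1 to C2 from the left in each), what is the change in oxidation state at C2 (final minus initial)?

0

Before: C2 has 1 bond to C, 2 bonds to H, 1 bond to Cl → oxidation state -1.
After: C2 has 1 bond to C, 2 bonds to H, 1 bond to I → oxidation state -1.
Δ = -1 − (-1) = 0, so no net redox change at C2.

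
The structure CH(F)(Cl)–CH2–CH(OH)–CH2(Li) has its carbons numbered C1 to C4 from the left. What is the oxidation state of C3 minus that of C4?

+3

C3: 2C, 1H, 1O → 0 − 1 + 1 = 0
C4: 1C, 2H, 1Li → 0 − 2 − 1 = -3
Difference: 0 − (-3) = +3.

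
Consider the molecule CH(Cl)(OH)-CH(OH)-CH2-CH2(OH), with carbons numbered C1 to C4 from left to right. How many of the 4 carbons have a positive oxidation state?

1

Count +1 for every bond to an atom more electronegative than carbon and −1 for every bond to one less electronegative; C–C bonds are 0. Tallying each carbon:
C1: 1C, 1H, 1O, 1Cl → 0 − 1 + 1 + 1 = +1
C2: 2C, 1H, 1O → 0 − 1 + 1 = 0
C3: 2C, 2H → 0 − 2 = -2
C4: 1C, 2H, 1O → 0 − 2 + 1 = -1
1 carbon (C1) meets the condition.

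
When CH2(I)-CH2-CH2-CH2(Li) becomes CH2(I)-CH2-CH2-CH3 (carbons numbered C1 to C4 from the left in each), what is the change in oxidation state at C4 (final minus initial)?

Before: C4 has 1 bond to C, 2 bonds to H, 1 bond to Li → oxidation state -3.
After: C4 has 1 bond to C, 3 bonds to H → oxidation state -3.
Δ = -3 − (-3) = 0, so no net redox change at C4.

0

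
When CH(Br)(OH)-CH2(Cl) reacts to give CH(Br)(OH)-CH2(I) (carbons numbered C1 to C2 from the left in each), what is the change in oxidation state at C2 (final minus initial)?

0

Before: C2 has 1 bond to C, 2 bonds to H, 1 bond to Cl → oxidation state -1.
After: C2 has 1 bond to C, 2 bonds to H, 1 bond to I → oxidation state -1.
Δ = -1 − (-1) = 0, so no net redox change at C2.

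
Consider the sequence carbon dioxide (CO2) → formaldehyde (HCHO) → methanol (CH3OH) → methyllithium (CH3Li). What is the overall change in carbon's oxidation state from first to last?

Carbon oxidation states along the series — carbon dioxide: +4, formaldehyde: 0, methanol: -2, methyllithium: -4.
Net change = -4 − (+4) = -8.

-8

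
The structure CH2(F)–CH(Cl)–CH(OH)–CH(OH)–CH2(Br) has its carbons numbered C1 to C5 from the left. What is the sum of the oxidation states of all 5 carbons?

-2

Assign +1 per bond to O/N/halogen, −1 per bond to H or an electropositive element, and 0 per bond to carbon. Tallying each carbon:
C1: 1C, 2H, 1F → 0 − 2 + 1 = -1
C2: 2C, 1H, 1Cl → 0 − 1 + 1 = 0
C3: 2C, 1H, 1O → 0 − 1 + 1 = 0
C4: 2C, 1H, 1O → 0 − 1 + 1 = 0
C5: 1C, 2H, 1Br → 0 − 2 + 1 = -1
Sum = -1 + 0 + 0 + 0 − 1 = -2.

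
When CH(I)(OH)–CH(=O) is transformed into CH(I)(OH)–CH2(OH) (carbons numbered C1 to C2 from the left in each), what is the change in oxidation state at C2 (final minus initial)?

Before: C2 has 1 bond to C, 1 bond to H, 2 bonds to O → oxidation state +1.
After: C2 has 1 bond to C, 2 bonds to H, 1 bond to O → oxidation state -1.
Δ = -1 − (+1) = -2, so this is a reduction at C2.

-2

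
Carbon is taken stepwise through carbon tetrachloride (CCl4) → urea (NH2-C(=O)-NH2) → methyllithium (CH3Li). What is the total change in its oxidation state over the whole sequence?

-8

Carbon oxidation states along the series — carbon tetrachloride: +4, urea: +4, methyllithium: -4.
Net change = -4 − (+4) = -8.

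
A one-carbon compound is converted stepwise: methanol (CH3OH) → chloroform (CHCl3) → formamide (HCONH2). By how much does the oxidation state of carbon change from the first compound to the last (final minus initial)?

Carbon oxidation states along the series — methanol: -2, chloroform: +2, formamide: +2.
Net change = +2 − (-2) = +4.

+4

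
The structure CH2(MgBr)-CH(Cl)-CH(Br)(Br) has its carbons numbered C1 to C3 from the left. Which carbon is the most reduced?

C1

Assign +1 per bond to O/N/halogen, −1 per bond to H or an electropositive element, and 0 per bond to carbon. Tallying each carbon:
C1: 1C, 2H, 1Mg → 0 − 2 − 1 = -3
C2: 2C, 1H, 1Cl → 0 − 1 + 1 = 0
C3: 1C, 1H, 2Br → 0 − 1 + 2 = +1
The most reduced carbon is C1 at -3.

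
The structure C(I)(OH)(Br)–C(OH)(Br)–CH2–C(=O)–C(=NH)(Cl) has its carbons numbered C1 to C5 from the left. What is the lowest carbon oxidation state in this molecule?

-2

Assign +1 per bond to O/N/halogen, −1 per bond to H or an electropositive element, and 0 per bond to carbon. Tallying each carbon:
C1: 1C, 1O, 1Br, 1I → 0 + 1 + 1 + 1 = +3
C2: 2C, 1O, 1Br → 0 + 1 + 1 = +2
C3: 2C, 2H → 0 − 2 = -2
C4: 2C, 2O → 0 + 2 = +2
C5: 1C, 2N, 1Cl → 0 + 2 + 1 = +3
The lowest value is -2.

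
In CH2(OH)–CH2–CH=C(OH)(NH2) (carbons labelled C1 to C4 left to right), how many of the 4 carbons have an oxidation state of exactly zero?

0

Count +1 for every bond to an atom more electronegative than carbon and −1 for every bond to one less electronegative; C–C bonds are 0. Tallying each carbon:
C1: 1C, 2H, 1O → 0 − 2 + 1 = -1
C2: 2C, 2H → 0 − 2 = -2
C3: 3C, 1H → 0 − 1 = -1
C4: 2C, 1O, 1N → 0 + 1 + 1 = +2
0 carbons meet the condition.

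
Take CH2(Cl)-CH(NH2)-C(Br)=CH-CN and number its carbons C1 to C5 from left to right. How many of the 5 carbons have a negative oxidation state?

2

Tallying each carbon's bonds:
C1: 1C, 2H, 1Cl → 0 − 2 + 1 = -1
C2: 2C, 1H, 1N → 0 − 1 + 1 = 0
C3: 3C, 1Br → 0 + 1 = +1
C4: 3C, 1H → 0 − 1 = -1
C5: 1C, 3N → 0 + 3 = +3
2 carbons (C1, C4) meet the condition.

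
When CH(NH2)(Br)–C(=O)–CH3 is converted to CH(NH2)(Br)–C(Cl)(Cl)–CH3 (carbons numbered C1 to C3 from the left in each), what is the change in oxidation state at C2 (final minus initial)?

0

Before: C2 has 2 bonds to C, 2 bonds to O → oxidation state +2.
After: C2 has 2 bonds to C, 2 bonds to Cl → oxidation state +2.
Δ = +2 − (+2) = 0, so no net redox change at C2.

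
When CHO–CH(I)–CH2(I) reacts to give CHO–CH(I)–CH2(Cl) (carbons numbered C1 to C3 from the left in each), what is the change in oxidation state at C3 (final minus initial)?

Before: C3 has 1 bond to C, 2 bonds to H, 1 bond to I → oxidation state -1.
After: C3 has 1 bond to C, 2 bonds to H, 1 bond to Cl → oxidation state -1.
Δ = -1 − (-1) = 0, so no net redox change at C3.

0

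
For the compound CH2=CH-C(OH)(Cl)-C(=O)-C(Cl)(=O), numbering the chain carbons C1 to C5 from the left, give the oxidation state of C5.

Count +1 for every bond to an atom more electronegative than carbon and −1 for every bond to one less electronegative; C–C bonds are 0.
C5 has one bond to C (0), one bond to Cl (+1), a double bond to O (2×+1 = +2).
Oxidation state = 0 + 1 + 2 = +3.

+3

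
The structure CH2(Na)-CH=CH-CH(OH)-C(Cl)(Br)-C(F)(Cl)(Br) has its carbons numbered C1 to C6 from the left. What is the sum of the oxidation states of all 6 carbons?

0

Tallying each carbon's bonds:
C1: 1C, 2H, 1Na → 0 − 2 − 1 = -3
C2: 3C, 1H → 0 − 1 = -1
C3: 3C, 1H → 0 − 1 = -1
C4: 2C, 1H, 1O → 0 − 1 + 1 = 0
C5: 2C, 1Cl, 1Br → 0 + 1 + 1 = +2
C6: 1C, 1F, 1Cl, 1Br → 0 + 1 + 1 + 1 = +3
Sum = -3 − 1 − 1 + 0 + 2 + 3 = 0.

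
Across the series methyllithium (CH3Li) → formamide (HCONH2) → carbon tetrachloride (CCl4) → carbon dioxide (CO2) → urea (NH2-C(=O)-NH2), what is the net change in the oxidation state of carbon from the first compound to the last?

Carbon oxidation states along the series — methyllithium: -4, formamide: +2, carbon tetrachloride: +4, carbon dioxide: +4, urea: +4.
Net change = +4 − (-4) = +8.

+8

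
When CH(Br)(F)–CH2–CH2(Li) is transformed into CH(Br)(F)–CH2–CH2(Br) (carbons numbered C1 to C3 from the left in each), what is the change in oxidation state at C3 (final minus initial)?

+2

Before: C3 has 1 bond to C, 2 bonds to H, 1 bond to Li → oxidation state -3.
After: C3 has 1 bond to C, 2 bonds to H, 1 bond to Br → oxidation state -1.
Δ = -1 − (-3) = +2, so this is an oxidation at C3.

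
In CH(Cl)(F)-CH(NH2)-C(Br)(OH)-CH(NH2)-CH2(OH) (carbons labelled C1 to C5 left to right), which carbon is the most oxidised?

C3

Tallying each carbon's bonds:
C1: 1C, 1H, 1F, 1Cl → 0 − 1 + 1 + 1 = +1
C2: 2C, 1H, 1N → 0 − 1 + 1 = 0
C3: 2C, 1O, 1Br → 0 + 1 + 1 = +2
C4: 2C, 1H, 1N → 0 − 1 + 1 = 0
C5: 1C, 2H, 1O → 0 − 2 + 1 = -1
The most oxidised carbon is C3 at +2.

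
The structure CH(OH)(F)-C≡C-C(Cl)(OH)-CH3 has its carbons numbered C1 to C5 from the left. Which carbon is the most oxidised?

Count +1 for every bond to an atom more electronegative than carbon and −1 for every bond to one less electronegative; C–C bonds are 0. Tallying each carbon:
C1: 1C, 1H, 1O, 1F → 0 − 1 + 1 + 1 = +1
C2: 4C → 0 = 0
C3: 4C → 0 = 0
C4: 2C, 1O, 1Cl → 0 + 1 + 1 = +2
C5: 1C, 3H → 0 − 3 = -3
The most oxidised carbon is C4 at +2.

C4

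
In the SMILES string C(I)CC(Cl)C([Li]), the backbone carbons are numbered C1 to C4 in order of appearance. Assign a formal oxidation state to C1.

C1 has one bond to C (0), one bond to I (+1), one bond to H (-1), one bond to H (-1).
Oxidation state = 0 + 1 − 1 − 1 = -1.

-1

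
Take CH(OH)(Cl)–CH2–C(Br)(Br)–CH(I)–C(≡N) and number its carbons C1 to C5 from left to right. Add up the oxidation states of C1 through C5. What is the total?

Count +1 for every bond to an atom more electronegative than carbon and −1 for every bond to one less electronegative; C–C bonds are 0. Tallying each carbon:
C1: 1C, 1H, 1O, 1Cl → 0 − 1 + 1 + 1 = +1
C2: 2C, 2H → 0 − 2 = -2
C3: 2C, 2Br → 0 + 2 = +2
C4: 2C, 1H, 1I → 0 − 1 + 1 = 0
C5: 1C, 3N → 0 + 3 = +3
Sum = +1 − 2 + 2 + 0 + 3 = +4.

+4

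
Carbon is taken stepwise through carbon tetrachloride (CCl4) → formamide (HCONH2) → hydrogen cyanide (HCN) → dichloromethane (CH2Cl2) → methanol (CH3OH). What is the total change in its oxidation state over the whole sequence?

Carbon oxidation states along the series — carbon tetrachloride: +4, formamide: +2, hydrogen cyanide: +2, dichloromethane: 0, methanol: -2.
Net change = -2 − (+4) = -6.

-6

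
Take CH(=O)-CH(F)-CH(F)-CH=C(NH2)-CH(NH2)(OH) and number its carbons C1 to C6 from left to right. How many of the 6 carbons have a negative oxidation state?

1

Tallying each carbon's bonds:
C1: 1C, 1H, 2O → 0 − 1 + 2 = +1
C2: 2C, 1H, 1F → 0 − 1 + 1 = 0
C3: 2C, 1H, 1F → 0 − 1 + 1 = 0
C4: 3C, 1H → 0 − 1 = -1
C5: 3C, 1N → 0 + 1 = +1
C6: 1C, 1H, 1O, 1N → 0 − 1 + 1 + 1 = +1
1 carbon (C4) meets the condition.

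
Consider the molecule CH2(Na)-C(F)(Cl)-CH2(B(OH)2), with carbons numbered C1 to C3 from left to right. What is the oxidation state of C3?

Assign +1 per bond to O/N/halogen, −1 per bond to H or an electropositive element, and 0 per bond to carbon.
C3 has one bond to C (0), one bond to H (-1), one bond to B (-1), one bond to H (-1).
Oxidation state = 0 − 1 − 1 − 1 = -3.

-3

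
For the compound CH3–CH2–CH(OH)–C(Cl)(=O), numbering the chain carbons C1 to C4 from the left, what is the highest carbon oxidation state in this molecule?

+3

Count +1 for every bond to an atom more electronegative than carbon and −1 for every bond to one less electronegative; C–C bonds are 0. Tallying each carbon:
C1: 1C, 3H → 0 − 3 = -3
C2: 2C, 2H → 0 − 2 = -2
C3: 2C, 1H, 1O → 0 − 1 + 1 = 0
C4: 1C, 2O, 1Cl → 0 + 2 + 1 = +3
The highest value is +3.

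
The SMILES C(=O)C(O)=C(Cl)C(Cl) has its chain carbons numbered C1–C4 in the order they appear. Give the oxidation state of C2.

Bonds to more-electronegative neighbours contribute +1 each, bonds to H or metals contribute −1 each, and C–C bonds contribute 0.
C2 has one bond to C (0), a double bond to C (2×0 = 0), one bond to O (+1).
Oxidation state = 0 + 0 + 1 = +1.

+1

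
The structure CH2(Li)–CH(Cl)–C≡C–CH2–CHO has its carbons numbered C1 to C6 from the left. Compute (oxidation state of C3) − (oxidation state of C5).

C3: 4C → 0 = 0
C5: 2C, 2H → 0 − 2 = -2
Difference: 0 − (-2) = +2.

+2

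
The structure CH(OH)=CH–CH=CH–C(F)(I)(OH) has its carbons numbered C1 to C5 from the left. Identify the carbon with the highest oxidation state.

Assign +1 per bond to O/N/halogen, −1 per bond to H or an electropositive element, and 0 per bond to carbon. Tallying each carbon:
C1: 2C, 1H, 1O → 0 − 1 + 1 = 0
C2: 3C, 1H → 0 − 1 = -1
C3: 3C, 1H → 0 − 1 = -1
C4: 3C, 1H → 0 − 1 = -1
C5: 1C, 1O, 1F, 1I → 0 + 1 + 1 + 1 = +3
The most oxidised carbon is C5 at +3.

C5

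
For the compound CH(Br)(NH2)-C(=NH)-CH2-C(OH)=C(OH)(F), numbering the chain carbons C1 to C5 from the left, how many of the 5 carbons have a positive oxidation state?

Each bond to a more electronegative atom (O, N, halogen) counts +1, each bond to a less electronegative atom (H, metal, B, Si) counts −1, and each C–C bond counts 0. Tallying each carbon:
C1: 1C, 1H, 1N, 1Br → 0 − 1 + 1 + 1 = +1
C2: 2C, 2N → 0 + 2 = +2
C3: 2C, 2H → 0 − 2 = -2
C4: 3C, 1O → 0 + 1 = +1
C5: 2C, 1O, 1F → 0 + 1 + 1 = +2
4 carbons (C1, C2, C4, C5) meet the condition.

4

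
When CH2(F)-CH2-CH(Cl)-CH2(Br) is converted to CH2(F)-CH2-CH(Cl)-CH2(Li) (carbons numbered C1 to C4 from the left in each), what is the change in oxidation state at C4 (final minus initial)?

-2

Before: C4 has 1 bond to C, 2 bonds to H, 1 bond to Br → oxidation state -1.
After: C4 has 1 bond to C, 2 bonds to H, 1 bond to Li → oxidation state -3.
Δ = -3 − (-1) = -2, so this is a reduction at C4.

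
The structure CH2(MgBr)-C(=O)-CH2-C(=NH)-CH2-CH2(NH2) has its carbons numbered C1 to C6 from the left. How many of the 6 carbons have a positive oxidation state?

Tallying each carbon's bonds:
C1: 1C, 2H, 1Mg → 0 − 2 − 1 = -3
C2: 2C, 2O → 0 + 2 = +2
C3: 2C, 2H → 0 − 2 = -2
C4: 2C, 2N → 0 + 2 = +2
C5: 2C, 2H → 0 − 2 = -2
C6: 1C, 2H, 1N → 0 − 2 + 1 = -1
2 carbons (C2, C4) meet the condition.

2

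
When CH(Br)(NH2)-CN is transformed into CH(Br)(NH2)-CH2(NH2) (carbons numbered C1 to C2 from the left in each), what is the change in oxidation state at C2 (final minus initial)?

-4

Before: C2 has 1 bond to C, 3 bonds to N → oxidation state +3.
After: C2 has 1 bond to C, 2 bonds to H, 1 bond to N → oxidation state -1.
Δ = -1 − (+3) = -4, so this is a reduction at C2.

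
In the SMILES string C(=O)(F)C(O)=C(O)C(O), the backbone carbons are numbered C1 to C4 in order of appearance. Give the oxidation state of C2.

Assign +1 per bond to O/N/halogen, −1 per bond to H or an electropositive element, and 0 per bond to carbon.
C2 has one bond to C (0), a double bond to C (2×0 = 0), one bond to O (+1).
Oxidation state = 0 + 0 + 1 = +1.

+1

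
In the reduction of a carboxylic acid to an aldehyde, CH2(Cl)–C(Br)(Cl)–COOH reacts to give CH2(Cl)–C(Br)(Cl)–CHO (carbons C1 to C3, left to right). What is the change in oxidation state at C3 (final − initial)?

Before: C3 has 1 bond to C, 3 bonds to O → oxidation state +3.
After: C3 has 1 bond to C, 1 bond to H, 2 bonds to O → oxidation state +1.
Δ = +1 − (+3) = -2, so this is a reduction at C3.

-2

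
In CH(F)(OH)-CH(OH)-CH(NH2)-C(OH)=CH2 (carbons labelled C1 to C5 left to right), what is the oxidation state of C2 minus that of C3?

C2: 2C, 1H, 1O → 0 − 1 + 1 = 0
C3: 2C, 1H, 1N → 0 − 1 + 1 = 0
Difference: 0 − (0) = 0.

0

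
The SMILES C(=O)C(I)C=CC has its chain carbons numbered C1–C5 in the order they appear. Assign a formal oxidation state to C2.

C2 has one bond to C (0), one bond to C (0), one bond to I (+1), one bond to H (-1).
Oxidation state = 0 + 0 + 1 − 1 = 0.

0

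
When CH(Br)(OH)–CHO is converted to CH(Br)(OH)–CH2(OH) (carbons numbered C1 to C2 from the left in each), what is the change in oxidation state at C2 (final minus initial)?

-2

Before: C2 has 1 bond to C, 1 bond to H, 2 bonds to O → oxidation state +1.
After: C2 has 1 bond to C, 2 bonds to H, 1 bond to O → oxidation state -1.
Δ = -1 − (+1) = -2, so this is a reduction at C2.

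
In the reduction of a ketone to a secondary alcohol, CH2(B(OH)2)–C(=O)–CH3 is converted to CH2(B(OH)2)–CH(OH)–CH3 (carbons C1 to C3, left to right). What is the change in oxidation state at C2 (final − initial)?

Before: C2 has 2 bonds to C, 2 bonds to O → oxidation state +2.
After: C2 has 2 bonds to C, 1 bond to H, 1 bond to O → oxidation state 0.
Δ = 0 − (+2) = -2, so this is a reduction at C2.

-2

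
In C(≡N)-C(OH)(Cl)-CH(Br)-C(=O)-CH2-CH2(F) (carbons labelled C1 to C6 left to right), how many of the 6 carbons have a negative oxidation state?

2

Tallying each carbon's bonds:
C1: 1C, 3N → 0 + 3 = +3
C2: 2C, 1O, 1Cl → 0 + 1 + 1 = +2
C3: 2C, 1H, 1Br → 0 − 1 + 1 = 0
C4: 2C, 2O → 0 + 2 = +2
C5: 2C, 2H → 0 − 2 = -2
C6: 1C, 2H, 1F → 0 − 2 + 1 = -1
2 carbons (C5, C6) meet the condition.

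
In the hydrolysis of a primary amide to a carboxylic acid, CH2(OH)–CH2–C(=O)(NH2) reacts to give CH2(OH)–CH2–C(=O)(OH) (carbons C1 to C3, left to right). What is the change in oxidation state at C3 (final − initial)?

Before: C3 has 1 bond to C, 2 bonds to O, 1 bond to N → oxidation state +3.
After: C3 has 1 bond to C, 3 bonds to O → oxidation state +3.
Δ = +3 − (+3) = 0, so no net redox change at C3.

0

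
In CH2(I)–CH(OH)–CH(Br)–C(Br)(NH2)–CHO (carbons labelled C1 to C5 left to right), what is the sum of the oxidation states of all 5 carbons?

+2

Each bond to a more electronegative atom (O, N, halogen) counts +1, each bond to a less electronegative atom (H, metal, B, Si) counts −1, and each C–C bond counts 0. Tallying each carbon:
C1: 1C, 2H, 1I → 0 − 2 + 1 = -1
C2: 2C, 1H, 1O → 0 − 1 + 1 = 0
C3: 2C, 1H, 1Br → 0 − 1 + 1 = 0
C4: 2C, 1N, 1Br → 0 + 1 + 1 = +2
C5: 1C, 1H, 2O → 0 − 1 + 2 = +1
Sum = -1 + 0 + 0 + 2 + 1 = +2.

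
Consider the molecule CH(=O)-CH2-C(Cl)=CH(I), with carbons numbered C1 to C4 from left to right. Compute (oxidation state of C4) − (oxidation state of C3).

-1

C4: 2C, 1H, 1I → 0 − 1 + 1 = 0
C3: 3C, 1Cl → 0 + 1 = +1
Difference: 0 − (+1) = -1.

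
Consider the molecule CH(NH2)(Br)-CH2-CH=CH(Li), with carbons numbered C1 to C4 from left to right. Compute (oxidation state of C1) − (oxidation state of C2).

C1: 1C, 1H, 1N, 1Br → 0 − 1 + 1 + 1 = +1
C2: 2C, 2H → 0 − 2 = -2
Difference: +1 − (-2) = +3.

+3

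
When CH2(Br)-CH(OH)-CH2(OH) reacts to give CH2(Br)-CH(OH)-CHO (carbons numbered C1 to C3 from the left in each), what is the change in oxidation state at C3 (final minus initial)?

Before: C3 has 1 bond to C, 2 bonds to H, 1 bond to O → oxidation state -1.
After: C3 has 1 bond to C, 1 bond to H, 2 bonds to O → oxidation state +1.
Δ = +1 − (-1) = +2, so this is an oxidation at C3.

+2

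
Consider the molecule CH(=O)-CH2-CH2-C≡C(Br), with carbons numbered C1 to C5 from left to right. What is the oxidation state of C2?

Each bond to a more electronegative atom (O, N, halogen) counts +1, each bond to a less electronegative atom (H, metal, B, Si) counts −1, and each C–C bond counts 0.
C2 has one bond to C (0), one bond to C (0), one bond to H (-1), one bond to H (-1).
Oxidation state = 0 + 0 − 1 − 1 = -2.

-2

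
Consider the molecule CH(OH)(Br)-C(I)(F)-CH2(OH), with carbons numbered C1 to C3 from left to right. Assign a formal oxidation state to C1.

Bonds to more-electronegative neighbours contribute +1 each, bonds to H or metals contribute −1 each, and C–C bonds contribute 0.
C1 has one bond to C (0), one bond to O (+1), one bond to H (-1), one bond to Br (+1).
Oxidation state = 0 + 1 − 1 + 1 = +1.

+1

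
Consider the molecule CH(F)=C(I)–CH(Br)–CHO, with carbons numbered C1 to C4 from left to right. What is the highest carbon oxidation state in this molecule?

+1

Tallying each carbon's bonds:
C1: 2C, 1H, 1F → 0 − 1 + 1 = 0
C2: 3C, 1I → 0 + 1 = +1
C3: 2C, 1H, 1Br → 0 − 1 + 1 = 0
C4: 1C, 1H, 2O → 0 − 1 + 2 = +1
The highest value is +1.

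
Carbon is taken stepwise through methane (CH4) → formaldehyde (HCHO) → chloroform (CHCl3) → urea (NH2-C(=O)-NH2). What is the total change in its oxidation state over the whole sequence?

+8

Carbon oxidation states along the series — methane: -4, formaldehyde: 0, chloroform: +2, urea: +4.
Net change = +4 − (-4) = +8.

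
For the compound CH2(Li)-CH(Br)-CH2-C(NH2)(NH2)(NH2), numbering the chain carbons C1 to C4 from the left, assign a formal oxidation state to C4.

+3

C4 has one bond to C (0), one bond to N (+1), one bond to N (+1), one bond to N (+1).
Oxidation state = 0 + 1 + 1 + 1 = +3.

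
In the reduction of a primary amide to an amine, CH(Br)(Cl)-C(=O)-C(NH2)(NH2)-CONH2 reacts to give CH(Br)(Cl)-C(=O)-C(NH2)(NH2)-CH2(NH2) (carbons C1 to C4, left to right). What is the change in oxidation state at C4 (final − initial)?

-4

Before: C4 has 1 bond to C, 2 bonds to O, 1 bond to N → oxidation state +3.
After: C4 has 1 bond to C, 2 bonds to H, 1 bond to N → oxidation state -1.
Δ = -1 − (+3) = -4, so this is a reduction at C4.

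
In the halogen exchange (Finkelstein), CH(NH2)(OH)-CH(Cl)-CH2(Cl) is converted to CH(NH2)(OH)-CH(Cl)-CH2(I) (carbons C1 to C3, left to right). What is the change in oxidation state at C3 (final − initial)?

0

Before: C3 has 1 bond to C, 2 bonds to H, 1 bond to Cl → oxidation state -1.
After: C3 has 1 bond to C, 2 bonds to H, 1 bond to I → oxidation state -1.
Δ = -1 − (-1) = 0, so no net redox change at C3.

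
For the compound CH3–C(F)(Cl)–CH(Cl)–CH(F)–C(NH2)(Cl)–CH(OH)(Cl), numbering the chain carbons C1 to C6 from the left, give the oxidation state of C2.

+2

Bonds to more-electronegative neighbours contribute +1 each, bonds to H or metals contribute −1 each, and C–C bonds contribute 0.
C2 has one bond to C (0), one bond to C (0), one bond to F (+1), one bond to Cl (+1).
Oxidation state = 0 + 0 + 1 + 1 = +2.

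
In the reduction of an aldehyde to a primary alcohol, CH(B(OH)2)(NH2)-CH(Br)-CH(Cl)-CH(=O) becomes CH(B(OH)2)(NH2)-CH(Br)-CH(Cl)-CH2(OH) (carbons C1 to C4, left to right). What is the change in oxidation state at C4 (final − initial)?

Before: C4 has 1 bond to C, 1 bond to H, 2 bonds to O → oxidation state +1.
After: C4 has 1 bond to C, 2 bonds to H, 1 bond to O → oxidation state -1.
Δ = -1 − (+1) = -2, so this is a reduction at C4.

-2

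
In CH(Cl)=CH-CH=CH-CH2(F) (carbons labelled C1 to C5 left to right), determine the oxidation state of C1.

0

C1 has a double bond to C (2×0 = 0), one bond to Cl (+1), one bond to H (-1).
Oxidation state = 0 + 1 − 1 = 0.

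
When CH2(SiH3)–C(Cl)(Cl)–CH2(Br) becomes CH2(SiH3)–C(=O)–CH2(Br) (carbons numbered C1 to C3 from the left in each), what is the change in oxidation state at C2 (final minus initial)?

0

Before: C2 has 2 bonds to C, 2 bonds to Cl → oxidation state +2.
After: C2 has 2 bonds to C, 2 bonds to O → oxidation state +2.
Δ = +2 − (+2) = 0, so no net redox change at C2.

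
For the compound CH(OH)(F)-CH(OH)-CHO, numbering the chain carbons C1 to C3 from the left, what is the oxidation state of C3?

+1

Assign +1 per bond to O/N/halogen, −1 per bond to H or an electropositive element, and 0 per bond to carbon.
C3 has one bond to C (0), a double bond to O (2×+1 = +2), one bond to H (-1).
Oxidation state = 0 + 2 − 1 = +1.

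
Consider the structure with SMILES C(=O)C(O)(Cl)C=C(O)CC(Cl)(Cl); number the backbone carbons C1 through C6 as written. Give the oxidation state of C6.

+1

C6 has one bond to C (0), one bond to H (-1), one bond to Cl (+1), one bond to Cl (+1).
Oxidation state = 0 − 1 + 1 + 1 = +1.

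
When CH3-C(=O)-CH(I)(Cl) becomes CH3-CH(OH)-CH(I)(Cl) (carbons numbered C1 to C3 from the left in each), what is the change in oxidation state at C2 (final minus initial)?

-2

Before: C2 has 2 bonds to C, 2 bonds to O → oxidation state +2.
After: C2 has 2 bonds to C, 1 bond to H, 1 bond to O → oxidation state 0.
Δ = 0 − (+2) = -2, so this is a reduction at C2.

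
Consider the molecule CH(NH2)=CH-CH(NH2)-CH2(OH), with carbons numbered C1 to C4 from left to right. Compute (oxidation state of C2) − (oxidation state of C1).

-1

C2: 3C, 1H → 0 − 1 = -1
C1: 2C, 1H, 1N → 0 − 1 + 1 = 0
Difference: -1 − (0) = -1.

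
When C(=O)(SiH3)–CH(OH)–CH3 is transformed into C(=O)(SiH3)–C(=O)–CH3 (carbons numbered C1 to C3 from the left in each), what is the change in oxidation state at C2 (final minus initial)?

+2

Before: C2 has 2 bonds to C, 1 bond to H, 1 bond to O → oxidation state 0.
After: C2 has 2 bonds to C, 2 bonds to O → oxidation state +2.
Δ = +2 − (0) = +2, so this is an oxidation at C2.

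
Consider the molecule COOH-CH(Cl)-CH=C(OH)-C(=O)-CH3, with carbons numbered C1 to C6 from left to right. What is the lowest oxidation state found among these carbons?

-3

Bonds to more-electronegative neighbours contribute +1 each, bonds to H or metals contribute −1 each, and C–C bonds contribute 0. Tallying each carbon:
C1: 1C, 3O → 0 + 3 = +3
C2: 2C, 1H, 1Cl → 0 − 1 + 1 = 0
C3: 3C, 1H → 0 − 1 = -1
C4: 3C, 1O → 0 + 1 = +1
C5: 2C, 2O → 0 + 2 = +2
C6: 1C, 3H → 0 − 3 = -3
The lowest value is -3.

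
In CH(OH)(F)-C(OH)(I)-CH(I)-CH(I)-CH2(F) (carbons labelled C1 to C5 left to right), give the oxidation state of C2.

+2

C2 has one bond to C (0), one bond to C (0), one bond to O (+1), one bond to I (+1).
Oxidation state = 0 + 0 + 1 + 1 = +2.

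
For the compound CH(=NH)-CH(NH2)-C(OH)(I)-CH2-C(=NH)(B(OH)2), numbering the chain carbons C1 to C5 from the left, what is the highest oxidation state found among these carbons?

Tallying each carbon's bonds:
C1: 1C, 1H, 2N → 0 − 1 + 2 = +1
C2: 2C, 1H, 1N → 0 − 1 + 1 = 0
C3: 2C, 1O, 1I → 0 + 1 + 1 = +2
C4: 2C, 2H → 0 − 2 = -2
C5: 1C, 2N, 1B → 0 + 2 − 1 = +1
The highest value is +2.

+2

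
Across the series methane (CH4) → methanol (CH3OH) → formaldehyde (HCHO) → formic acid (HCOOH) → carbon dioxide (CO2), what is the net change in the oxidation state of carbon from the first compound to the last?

+8

Carbon oxidation states along the series — methane: -4, methanol: -2, formaldehyde: 0, formic acid: +2, carbon dioxide: +4.
Net change = +4 − (-4) = +8.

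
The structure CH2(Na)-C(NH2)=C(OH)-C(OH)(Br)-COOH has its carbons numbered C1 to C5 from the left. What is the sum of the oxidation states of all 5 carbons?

+4

Each bond to a more electronegative atom (O, N, halogen) counts +1, each bond to a less electronegative atom (H, metal, B, Si) counts −1, and each C–C bond counts 0. Tallying each carbon:
C1: 1C, 2H, 1Na → 0 − 2 − 1 = -3
C2: 3C, 1N → 0 + 1 = +1
C3: 3C, 1O → 0 + 1 = +1
C4: 2C, 1O, 1Br → 0 + 1 + 1 = +2
C5: 1C, 3O → 0 + 3 = +3
Sum = -3 + 1 + 1 + 2 + 3 = +4.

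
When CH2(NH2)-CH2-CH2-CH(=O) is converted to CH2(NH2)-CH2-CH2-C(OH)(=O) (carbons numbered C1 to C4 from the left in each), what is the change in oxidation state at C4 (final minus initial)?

+2

Before: C4 has 1 bond to C, 1 bond to H, 2 bonds to O → oxidation state +1.
After: C4 has 1 bond to C, 3 bonds to O → oxidation state +3.
Δ = +3 − (+1) = +2, so this is an oxidation at C4.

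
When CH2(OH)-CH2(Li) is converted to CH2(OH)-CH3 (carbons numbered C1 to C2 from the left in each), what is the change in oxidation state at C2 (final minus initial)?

0

Before: C2 has 1 bond to C, 2 bonds to H, 1 bond to Li → oxidation state -3.
After: C2 has 1 bond to C, 3 bonds to H → oxidation state -3.
Δ = -3 − (-3) = 0, so no net redox change at C2.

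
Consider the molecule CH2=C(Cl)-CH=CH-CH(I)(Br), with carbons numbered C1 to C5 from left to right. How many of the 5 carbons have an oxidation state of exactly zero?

0

Tallying each carbon's bonds:
C1: 2C, 2H → 0 − 2 = -2
C2: 3C, 1Cl → 0 + 1 = +1
C3: 3C, 1H → 0 − 1 = -1
C4: 3C, 1H → 0 − 1 = -1
C5: 1C, 1H, 1Br, 1I → 0 − 1 + 1 + 1 = +1
0 carbons meet the condition.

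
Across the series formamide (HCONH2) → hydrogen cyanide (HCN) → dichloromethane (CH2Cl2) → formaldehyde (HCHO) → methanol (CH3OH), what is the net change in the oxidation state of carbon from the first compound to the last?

-4

Carbon oxidation states along the series — formamide: +2, hydrogen cyanide: +2, dichloromethane: 0, formaldehyde: 0, methanol: -2.
Net change = -2 − (+2) = -4.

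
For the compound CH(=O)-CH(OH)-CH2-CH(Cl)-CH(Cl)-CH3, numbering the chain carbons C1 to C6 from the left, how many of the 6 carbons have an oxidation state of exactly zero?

3

Assign +1 per bond to O/N/halogen, −1 per bond to H or an electropositive element, and 0 per bond to carbon. Tallying each carbon:
C1: 1C, 1H, 2O → 0 − 1 + 2 = +1
C2: 2C, 1H, 1O → 0 − 1 + 1 = 0
C3: 2C, 2H → 0 − 2 = -2
C4: 2C, 1H, 1Cl → 0 − 1 + 1 = 0
C5: 2C, 1H, 1Cl → 0 − 1 + 1 = 0
C6: 1C, 3H → 0 − 3 = -3
3 carbons (C2, C4, C5) meet the condition.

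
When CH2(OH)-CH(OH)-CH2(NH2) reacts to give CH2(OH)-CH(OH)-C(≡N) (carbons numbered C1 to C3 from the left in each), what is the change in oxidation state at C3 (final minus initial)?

Before: C3 has 1 bond to C, 2 bonds to H, 1 bond to N → oxidation state -1.
After: C3 has 1 bond to C, 3 bonds to N → oxidation state +3.
Δ = +3 − (-1) = +4, so this is an oxidation at C3.

+4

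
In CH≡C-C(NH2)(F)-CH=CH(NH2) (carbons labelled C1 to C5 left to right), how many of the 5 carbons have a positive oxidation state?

1

Tallying each carbon's bonds:
C1: 3C, 1H → 0 − 1 = -1
C2: 4C → 0 = 0
C3: 2C, 1N, 1F → 0 + 1 + 1 = +2
C4: 3C, 1H → 0 − 1 = -1
C5: 2C, 1H, 1N → 0 − 1 + 1 = 0
1 carbon (C3) meets the condition.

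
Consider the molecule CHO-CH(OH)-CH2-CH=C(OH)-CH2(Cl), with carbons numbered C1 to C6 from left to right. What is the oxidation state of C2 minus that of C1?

-1

C2: 2C, 1H, 1O → 0 − 1 + 1 = 0
C1: 1C, 1H, 2O → 0 − 1 + 2 = +1
Difference: 0 − (+1) = -1.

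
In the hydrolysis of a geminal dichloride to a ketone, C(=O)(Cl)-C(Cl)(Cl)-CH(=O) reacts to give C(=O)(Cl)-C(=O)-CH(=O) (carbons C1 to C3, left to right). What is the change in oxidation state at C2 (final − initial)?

Before: C2 has 2 bonds to C, 2 bonds to Cl → oxidation state +2.
After: C2 has 2 bonds to C, 2 bonds to O → oxidation state +2.
Δ = +2 − (+2) = 0, so no net redox change at C2.

0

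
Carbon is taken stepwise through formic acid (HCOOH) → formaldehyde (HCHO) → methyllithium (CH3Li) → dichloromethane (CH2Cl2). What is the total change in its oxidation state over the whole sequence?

Carbon oxidation states along the series — formic acid: +2, formaldehyde: 0, methyllithium: -4, dichloromethane: 0.
Net change = 0 − (+2) = -2.

-2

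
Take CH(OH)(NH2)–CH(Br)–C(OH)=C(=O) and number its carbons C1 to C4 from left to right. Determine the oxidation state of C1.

+1

C1 has one bond to C (0), one bond to H (-1), one bond to O (+1), one bond to N (+1).
Oxidation state = 0 − 1 + 1 + 1 = +1.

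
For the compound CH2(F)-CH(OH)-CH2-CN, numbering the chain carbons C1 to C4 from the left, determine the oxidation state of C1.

-1

C1 has one bond to C (0), one bond to H (-1), one bond to F (+1), one bond to H (-1).
Oxidation state = 0 − 1 + 1 − 1 = -1.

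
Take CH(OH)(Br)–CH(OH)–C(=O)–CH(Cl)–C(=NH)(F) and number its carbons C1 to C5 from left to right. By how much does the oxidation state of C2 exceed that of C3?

C2: 2C, 1H, 1O → 0 − 1 + 1 = 0
C3: 2C, 2O → 0 + 2 = +2
Difference: 0 − (+2) = -2.

-2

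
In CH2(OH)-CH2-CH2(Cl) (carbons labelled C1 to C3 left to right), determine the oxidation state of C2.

-2

Bonds to more-electronegative neighbours contribute +1 each, bonds to H or metals contribute −1 each, and C–C bonds contribute 0.
C2 has one bond to C (0), one bond to C (0), one bond to H (-1), one bond to H (-1).
Oxidation state = 0 + 0 − 1 − 1 = -2.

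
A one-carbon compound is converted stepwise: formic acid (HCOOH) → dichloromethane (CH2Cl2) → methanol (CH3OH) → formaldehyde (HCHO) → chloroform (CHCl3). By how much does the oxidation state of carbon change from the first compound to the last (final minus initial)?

Carbon oxidation states along the series — formic acid: +2, dichloromethane: 0, methanol: -2, formaldehyde: 0, chloroform: +2.
Net change = +2 − (+2) = 0.

0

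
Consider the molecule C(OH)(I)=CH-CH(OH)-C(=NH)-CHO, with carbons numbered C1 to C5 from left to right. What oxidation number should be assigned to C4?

Assign +1 per bond to O/N/halogen, −1 per bond to H or an electropositive element, and 0 per bond to carbon.
C4 has one bond to C (0), one bond to C (0), a double bond to N (2×+1 = +2).
Oxidation state = 0 + 0 + 2 = +2.

+2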